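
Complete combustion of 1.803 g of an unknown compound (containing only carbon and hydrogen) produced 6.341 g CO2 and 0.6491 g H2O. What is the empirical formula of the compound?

C2H

mol C = 6.341 / 44.01 = 0.1441; mass C = 0.1441 × 12.01 = 1.730 g
mol H = 2 × (0.6491 / 18.02) = 0.07204; mass H = 0.07204 × 1.008 = 0.07262 g
Ratios (÷ 0.07204): C 2.000, H 1.000
≈ 2:1 → C2H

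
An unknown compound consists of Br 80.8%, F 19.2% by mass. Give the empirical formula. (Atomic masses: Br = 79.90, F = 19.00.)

Assume 100 g: 80.8 g Br, 19.2 g F.
Br: 80.8 g ÷ 79.90 g/mol = 1.011 mol
F: 19.2 g ÷ 19.00 g/mol = 1.011 mol
Smallest is F at 1.011 mol; normalising gives Br 1.001, F 1.000
→ BrF

BrF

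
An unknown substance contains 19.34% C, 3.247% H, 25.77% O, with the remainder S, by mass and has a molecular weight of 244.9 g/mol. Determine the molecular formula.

C4H8O4S4

Assume 100 g: 19.34 g C, 3.247 g H, 25.77 g O, 51.643 g S.
n(C) = 19.34/12.01 = 1.61, n(H) = 3.247/1.008 = 3.221, n(O) = 25.77/16.00 = 1.611, n(S) = 51.643/32.07 = 1.61
Divide by the smallest (1.61 mol S): C 1.000, H 2.000, O 1.000, S 1.000
≈ 1:2:1:1 → CH2OS
Empirical-formula mass = 62.10 g/mol
n = 244.9 / 62.10 = 3.94 ≈ 4
Molecular formula = (CH2OS)×4 = C4H8O4S4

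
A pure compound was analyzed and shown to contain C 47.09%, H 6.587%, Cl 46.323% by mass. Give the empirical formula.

Assume 100 g: 47.09 g C, 6.587 g H, 46.323 g Cl.
C: 47.09 g ÷ 12.01 g/mol = 3.921 mol
H: 6.587 g ÷ 1.008 g/mol = 6.535 mol
Cl: 46.323 g ÷ 35.45 g/mol = 1.307 mol
Ratios (÷ 1.307): C 3.001, H 5.001, Cl 1.000
Ratio ≈ 3:5:1, so the empirical formula is C3H5Cl

C3H5Cl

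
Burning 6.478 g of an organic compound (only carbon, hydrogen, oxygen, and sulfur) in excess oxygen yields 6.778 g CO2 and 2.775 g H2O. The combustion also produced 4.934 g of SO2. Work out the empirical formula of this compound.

C4H8O3S2

mol C = 6.778 / 44.01 = 0.1540; mass C = 0.1540 × 12.01 = 1.850 g
mol H = 2 × (2.775 / 18.02) = 0.3080; mass H = 0.3080 × 1.008 = 0.3105 g
mol S = 4.934 / 64.07 = 0.07701; mass S = 2.470 g
mass O = 6.478 − (4.630) = 1.848 g → mol O = 0.1155
Smallest is S at 0.07701 mol; normalising gives C 2.000, H 3.999, O 1.500, S 1.000
Multiply by 2: C 4.00, H 8.00, O 3.00, S 2.00 → C4H8O3S2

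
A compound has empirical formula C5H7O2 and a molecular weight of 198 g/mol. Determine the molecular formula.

C10H14O4

Empirical-formula mass = 99.11 g/mol
n = 198 / 99.11 = 2.00 ≈ 2
Molecular formula = (C5H7O2)2 = C10H14O4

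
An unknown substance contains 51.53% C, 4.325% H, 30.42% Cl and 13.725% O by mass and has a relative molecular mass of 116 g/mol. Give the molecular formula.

Assume 100 g: 51.53 g C, 4.325 g H, 30.42 g Cl, 13.725 g O.
C: 51.53 g ÷ 12.01 g/mol = 4.291 mol
H: 4.325 g ÷ 1.008 g/mol = 4.291 mol
Cl: 30.42 g ÷ 35.45 g/mol = 0.8581 mol
O: 13.725 g ÷ 16.00 g/mol = 0.8578 mol
Divide by the smallest (0.8578 mol O): C 5.002, H 5.002, Cl 1.000, O 1.000
→ C5H5ClO
Empirical-formula mass = 116.54 g/mol
n = 116 / 116.54 = 1.00 ≈ 1
Molecular formula = empirical formula = C5H5ClO

C5H5ClO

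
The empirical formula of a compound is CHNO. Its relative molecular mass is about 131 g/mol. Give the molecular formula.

Empirical-formula mass = 43.03 g/mol
n = 131 / 43.03 = 3.04 ≈ 3
Molecular formula = (CHNO)3 = C3H3N3O3

C3H3N3O3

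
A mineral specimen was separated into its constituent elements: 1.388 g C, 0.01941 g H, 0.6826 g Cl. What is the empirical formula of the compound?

n(C) = 1.388/12.01 = 0.1156, n(H) = 0.01941/1.008 = 0.01926, n(Cl) = 0.6826/35.45 = 0.01926
Divide by the smallest (0.01926 mol Cl): C 6.002, H 1.000, Cl 1.000
Ratio ≈ 6:1:1, so the empirical formula is C6HCl

C6HCl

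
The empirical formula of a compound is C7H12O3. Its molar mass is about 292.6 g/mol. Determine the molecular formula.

Empirical-formula mass = 144.17 g/mol
n = 292.6 / 144.17 = 2.03 ≈ 2
Molecular formula = (C7H12O3)2 = C14H24O6

C14H24O6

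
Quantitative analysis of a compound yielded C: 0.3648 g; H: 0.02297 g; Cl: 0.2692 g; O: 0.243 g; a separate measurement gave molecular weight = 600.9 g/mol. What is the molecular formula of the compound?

C20H15Cl5O10

n(C) = 0.3648/12.01 = 0.03037, n(H) = 0.02297/1.008 = 0.02279, n(Cl) = 0.2692/35.45 = 0.007594, n(O) = 0.243/16.00 = 0.01519
Smallest is Cl at 0.007594 mol; normalising gives C 4.000, H 3.001, Cl 1.000, O 2.000
≈ 4:3:1:2 → C4H3ClO2
Empirical-formula mass = 118.51 g/mol
n = 600.9 / 118.51 = 5.07 ≈ 5
Molecular formula = (C4H3ClO2)×5 = C20H15Cl5O10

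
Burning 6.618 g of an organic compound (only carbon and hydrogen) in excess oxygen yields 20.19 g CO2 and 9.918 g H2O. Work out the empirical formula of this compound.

mol C = 20.19 / 44.01 = 0.4588; mass C = 0.4588 × 12.01 = 5.510 g
mol H = 2 × (9.918 / 18.02) = 1.101; mass H = 1.101 × 1.008 = 1.110 g
Ratios (÷ 0.4588): C 1.000, H 2.399
Scaling by 5: C 5.00, H 12.00 → C5H12

C5H12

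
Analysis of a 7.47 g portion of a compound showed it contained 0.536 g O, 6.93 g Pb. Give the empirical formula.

n(O) = 0.536/16.00 = 0.0335, n(Pb) = 6.93/207.2 = 0.03345
Smallest is Pb at 0.03345 mol; normalising gives O 1.002, Pb 1.000
≈ 1:1 → OPb

OPb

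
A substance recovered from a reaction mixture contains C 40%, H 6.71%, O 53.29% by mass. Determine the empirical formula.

CH2O

Assume 100 g: 40 g C, 6.71 g H, 53.29 g O.
n(C) = 40/12.01 = 3.331, n(H) = 6.71/1.008 = 6.657, n(O) = 53.29/16.00 = 3.331
Divide by the smallest (3.331 mol C): C 1.000, H 1.999, O 1.000
Ratio ≈ 1:2:1, so the empirical formula is CH2O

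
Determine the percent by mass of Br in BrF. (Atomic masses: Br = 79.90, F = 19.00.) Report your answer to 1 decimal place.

80.8%

Molar mass = 1(79.90) + 1(19.00) = 98.900 g/mol
Mass of Br per mole = 1 × 79.90 = 79.900 g
% Br = 79.900 / 98.900 × 100 = 80.8%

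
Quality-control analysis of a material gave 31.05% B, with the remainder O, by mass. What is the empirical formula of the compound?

Assume 100 g: 31.05 g B, 68.95 g O.
n(B) = 31.05/10.81 = 2.872, n(O) = 68.95/16.00 = 4.309
Smallest is B at 2.872 mol; normalising gives B 1.000, O 1.500
Scaling by 2: B 2.00, O 3.00 → B2O3

B2O3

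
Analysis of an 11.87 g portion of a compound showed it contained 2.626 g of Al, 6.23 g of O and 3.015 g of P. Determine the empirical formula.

AlO4P

Al: 2.626 g ÷ 26.98 g/mol = 0.09733 mol
O: 6.23 g ÷ 16.00 g/mol = 0.3894 mol
P: 3.015 g ÷ 30.97 g/mol = 0.09735 mol
Ratios (÷ 0.09733): Al 1.000, O 4.001, P 1.000
≈ 1:4:1 → AlO4P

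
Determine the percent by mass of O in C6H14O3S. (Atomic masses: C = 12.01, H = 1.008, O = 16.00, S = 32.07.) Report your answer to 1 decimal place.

Molar mass = 6(12.01) + 14(1.008) + 3(16.00) + 1(32.07) = 166.242 g/mol
Mass of O per mole = 3 × 16.00 = 48.000 g
% O = 48.000 / 166.242 × 100 = 28.9%

28.9%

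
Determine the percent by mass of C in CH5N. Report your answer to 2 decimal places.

Molar mass = 1(12.01) + 5(1.008) + 1(14.01) = 31.060 g/mol
Mass of C per mole = 1 × 12.01 = 12.010 g
% C = 12.010 / 31.060 × 100 = 38.67%

38.67%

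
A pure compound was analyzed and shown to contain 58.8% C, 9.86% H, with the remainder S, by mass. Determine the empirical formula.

Assume 100 g: 58.8 g C, 9.86 g H, 31.34 g S.
Moles — C: 58.8 / 12.01 = 4.896 mol; H: 9.86 / 1.008 = 9.782 mol; S: 31.34 / 32.07 = 0.9772 mol
Ratios (÷ 0.9772): C 5.010, H 10.010, S 1.000
Ratio ≈ 5:10:1, so the empirical formula is C5H10S

C5H10S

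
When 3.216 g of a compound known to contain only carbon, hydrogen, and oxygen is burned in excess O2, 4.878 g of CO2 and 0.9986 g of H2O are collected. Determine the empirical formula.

mol C = 4.878 / 44.01 = 0.1108; mass C = 0.1108 × 12.01 = 1.331 g
mol H = 2 × (0.9986 / 18.02) = 0.1108; mass H = 0.1108 × 1.008 = 0.1117 g
mass O = 3.216 − (1.443) = 1.773 g → mol O = 0.1108
Divide by the smallest (0.1108 mol O): C 1.000, H 1.000, O 1.000
Ratio ≈ 1:1:1, so the empirical formula is CHO

CHO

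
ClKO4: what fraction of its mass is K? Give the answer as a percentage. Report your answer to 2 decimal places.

28.22%

Molar mass = 1(35.45) + 1(39.10) + 4(16.00) = 138.550 g/mol
Mass of K per mole = 1 × 39.10 = 39.100 g
% K = 39.100 / 138.550 × 100 = 28.22%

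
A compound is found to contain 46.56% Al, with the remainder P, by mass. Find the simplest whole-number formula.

AlP

Assume 100 g: 46.56 g Al, 53.44 g P.
n(Al) = 46.56/26.98 = 1.726, n(P) = 53.44/30.97 = 1.726
Smallest is P at 1.726 mol; normalising gives Al 1.000, P 1.000
Ratio ≈ 1:1, so the empirical formula is AlP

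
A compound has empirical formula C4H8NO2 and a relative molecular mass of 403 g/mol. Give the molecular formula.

C16H32N4O8

Empirical-formula mass = 102.11 g/mol
n = 403 / 102.11 = 3.95 ≈ 4
Molecular formula = (C4H8NO2)4 = C16H32N4O8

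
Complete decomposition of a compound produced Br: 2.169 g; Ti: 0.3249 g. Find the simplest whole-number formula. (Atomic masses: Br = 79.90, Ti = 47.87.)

Br: 2.169 g ÷ 79.90 g/mol = 0.02715 mol
Ti: 0.3249 g ÷ 47.87 g/mol = 0.006787 mol
Divide by the smallest (0.006787 mol Ti): Br 4.000, Ti 1.000
→ Br4Ti

Br4Ti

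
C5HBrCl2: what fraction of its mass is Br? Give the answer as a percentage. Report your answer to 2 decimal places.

37.71%

Molar mass = 5(12.01) + 1(1.008) + 1(79.90) + 2(35.45) = 211.858 g/mol
Mass of Br per mole = 1 × 79.90 = 79.900 g
% Br = 79.900 / 211.858 × 100 = 37.71%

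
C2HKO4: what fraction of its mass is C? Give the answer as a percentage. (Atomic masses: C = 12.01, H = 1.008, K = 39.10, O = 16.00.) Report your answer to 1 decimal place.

Molar mass = 2(12.01) + 1(1.008) + 1(39.10) + 4(16.00) = 128.128 g/mol
Mass of C per mole = 2 × 12.01 = 24.020 g
% C = 24.020 / 128.128 × 100 = 18.7%

18.7%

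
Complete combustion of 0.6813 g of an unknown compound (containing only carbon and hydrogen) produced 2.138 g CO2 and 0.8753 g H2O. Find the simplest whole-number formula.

mol C = 2.138 / 44.01 = 0.04858; mass C = 0.04858 × 12.01 = 0.5834 g
mol H = 2 × (0.8753 / 18.02) = 0.09715; mass H = 0.09715 × 1.008 = 0.09792 g
Divide by the smallest (0.04858 mol C): C 1.000, H 2.000
Ratio ≈ 1:2, so the empirical formula is CH2

CH2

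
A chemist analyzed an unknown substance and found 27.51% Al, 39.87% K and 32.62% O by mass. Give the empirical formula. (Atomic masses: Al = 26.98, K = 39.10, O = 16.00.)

AlKO2

Assume 100 g: 27.51 g Al, 39.87 g K, 32.62 g O.
Al: 27.51 g ÷ 26.98 g/mol = 1.02 mol
K: 39.87 g ÷ 39.10 g/mol = 1.02 mol
O: 32.62 g ÷ 16.00 g/mol = 2.039 mol
Divide by the smallest (1.02 mol Al): Al 1.000, K 1.000, O 1.999
Ratio ≈ 1:1:2, so the empirical formula is AlKO2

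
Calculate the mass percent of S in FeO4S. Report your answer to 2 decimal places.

21.11%

Molar mass = 1(55.85) + 4(16.00) + 1(32.07) = 151.920 g/mol
Mass of S per mole = 1 × 32.07 = 32.070 g
% S = 32.070 / 151.920 × 100 = 21.11%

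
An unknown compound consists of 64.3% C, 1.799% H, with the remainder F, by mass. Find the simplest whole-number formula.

C3HF

Assume 100 g: 64.3 g C, 1.799 g H, 33.901 g F.
C: 64.3 g ÷ 12.01 g/mol = 5.354 mol
H: 1.799 g ÷ 1.008 g/mol = 1.785 mol
F: 33.901 g ÷ 19.00 g/mol = 1.784 mol
Smallest is F at 1.784 mol; normalising gives C 3.001, H 1.000, F 1.000
→ C3HF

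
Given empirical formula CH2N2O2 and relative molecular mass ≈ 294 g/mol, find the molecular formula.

Empirical-formula mass = 74.05 g/mol
n = 294 / 74.05 = 3.97 ≈ 4
Molecular formula = (CH2N2O2)4 = C4H8N8O8

C4H8N8O8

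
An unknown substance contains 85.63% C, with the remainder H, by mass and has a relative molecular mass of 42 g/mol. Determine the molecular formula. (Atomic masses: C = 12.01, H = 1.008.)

C3H6

Assume 100 g: 85.63 g C, 14.37 g H.
Moles — C: 85.63 / 12.01 = 7.13 mol; H: 14.37 / 1.008 = 14.26 mol
Divide by the smallest (7.13 mol C): C 1.000, H 1.999
Ratio ≈ 1:2, so the empirical formula is CH2
Empirical-formula mass = 14.03 g/mol
n = 42 / 14.03 = 2.99 ≈ 3
Molecular formula = (CH2)×3 = C3H6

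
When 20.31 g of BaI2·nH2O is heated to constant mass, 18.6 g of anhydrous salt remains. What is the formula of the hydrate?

BaI2·2H2O

Mass of water lost = 20.31 − 18.6 = 1.71 g → 1.71 / 18.02 = 0.09489 mol H2O
Molar mass of BaI2 = 391.13 g/mol → mol BaI2 = 18.6 / 391.13 = 0.04755
n = 0.09489 / 0.04755 = 2.00 ≈ 2 → BaI2·2H2O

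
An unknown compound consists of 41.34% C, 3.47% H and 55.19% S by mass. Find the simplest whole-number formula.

C2H2S

Assume 100 g: 41.34 g C, 3.47 g H, 55.19 g S.
n(C) = 41.34/12.01 = 3.442, n(H) = 3.47/1.008 = 3.442, n(S) = 55.19/32.07 = 1.721
Divide by the smallest (1.721 mol S): C 2.000, H 2.000, S 1.000
→ C2H2S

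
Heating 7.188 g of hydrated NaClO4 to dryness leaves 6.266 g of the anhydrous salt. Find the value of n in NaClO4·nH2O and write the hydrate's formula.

NaClO4·H2O

Mass of water lost = 7.188 − 6.266 = 0.922 g → 0.922 / 18.02 = 0.05117 mol H2O
Molar mass of NaClO4 = 122.44 g/mol → mol NaClO4 = 6.266 / 122.44 = 0.05118
n = 0.05117 / 0.05118 = 1.00 ≈ 1 → NaClO4·H2O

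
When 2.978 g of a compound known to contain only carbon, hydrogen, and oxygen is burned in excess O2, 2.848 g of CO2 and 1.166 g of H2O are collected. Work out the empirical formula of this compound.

CH2O2

mol C = 2.848 / 44.01 = 0.06471; mass C = 0.06471 × 12.01 = 0.7772 g
mol H = 2 × (1.166 / 18.02) = 0.1294; mass H = 0.1294 × 1.008 = 0.1304 g
mass O = 2.978 − (0.9076) = 2.070 g → mol O = 0.1294
Divide by the smallest (0.06471 mol C): C 1.000, H 2.000, O 2.000
→ CH2O2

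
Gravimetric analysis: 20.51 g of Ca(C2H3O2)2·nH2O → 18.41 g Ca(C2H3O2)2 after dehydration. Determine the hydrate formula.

Ca(C2H3O2)2·H2O

Mass of water lost = 20.51 − 18.41 = 2.1 g → 2.1 / 18.02 = 0.1165 mol H2O
Molar mass of Ca(C2H3O2)2 = 158.17 g/mol → mol Ca(C2H3O2)2 = 18.41 / 158.17 = 0.1164
n = 0.1165 / 0.1164 = 1.00 ≈ 1 → Ca(C2H3O2)2·H2O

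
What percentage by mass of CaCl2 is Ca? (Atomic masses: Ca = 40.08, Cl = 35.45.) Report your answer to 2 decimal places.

36.11%

Molar mass = 1(40.08) + 2(35.45) = 110.980 g/mol
Mass of Ca per mole = 1 × 40.08 = 40.080 g
% Ca = 40.080 / 110.980 × 100 = 36.11%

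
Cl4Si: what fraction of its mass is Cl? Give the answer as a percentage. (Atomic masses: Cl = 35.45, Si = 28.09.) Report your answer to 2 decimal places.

83.47%

Molar mass = 4(35.45) + 1(28.09) = 169.890 g/mol
Mass of Cl per mole = 4 × 35.45 = 141.800 g
% Cl = 141.800 / 169.890 × 100 = 83.47%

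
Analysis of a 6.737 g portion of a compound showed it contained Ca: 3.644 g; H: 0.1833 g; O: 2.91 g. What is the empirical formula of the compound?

CaH2O2

n(Ca) = 3.644/40.08 = 0.09092, n(H) = 0.1833/1.008 = 0.1818, n(O) = 2.91/16.00 = 0.1819
Smallest is Ca at 0.09092 mol; normalising gives Ca 1.000, H 2.000, O 2.000
Ratio ≈ 1:2:2, so the empirical formula is CaH2O2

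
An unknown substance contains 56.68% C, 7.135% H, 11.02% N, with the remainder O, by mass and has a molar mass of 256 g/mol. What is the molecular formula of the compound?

Assume 100 g: 56.68 g C, 7.135 g H, 11.02 g N, 25.165 g O.
Moles — C: 56.68 / 12.01 = 4.719 mol; H: 7.135 / 1.008 = 7.078 mol; N: 11.02 / 14.01 = 0.7866 mol; O: 25.165 / 16.00 = 1.573 mol
Ratios (÷ 0.7866): C 6.000, H 8.999, N 1.000, O 2.000
Ratio ≈ 6:9:1:2, so the empirical formula is C6H9NO2
Empirical-formula mass = 127.14 g/mol
n = 256 / 127.14 = 2.01 ≈ 2
Molecular formula = (C6H9NO2)×2 = C12H18N2O4

C12H18N2O4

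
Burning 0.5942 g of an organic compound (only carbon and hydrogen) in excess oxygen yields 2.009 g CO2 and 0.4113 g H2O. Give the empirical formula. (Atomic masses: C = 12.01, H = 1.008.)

CH

mol C = 2.009 / 44.01 = 0.04565; mass C = 0.04565 × 12.01 = 0.5482 g
mol H = 2 × (0.4113 / 18.02) = 0.04565; mass H = 0.04565 × 1.008 = 0.04601 g
Ratios (÷ 0.04565): C 1.000, H 1.000
→ CH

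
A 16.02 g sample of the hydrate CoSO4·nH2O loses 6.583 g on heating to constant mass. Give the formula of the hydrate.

Mass of anhydrous CoSO4 = 16.02 − 6.583 = 9.437 g
mol H2O = 6.583 / 18.02 = 0.3653
Molar mass of CoSO4 = 155.00 g/mol → mol CoSO4 = 9.437 / 155.00 = 0.06088
n = 0.3653 / 0.06088 = 6.00 ≈ 6 → CoSO4·6H2O

CoSO4·6H2O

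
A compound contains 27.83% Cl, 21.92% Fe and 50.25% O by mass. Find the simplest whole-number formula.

Cl2FeO8

Assume 100 g: 27.83 g Cl, 21.92 g Fe, 50.25 g O.
n(Cl) = 27.83/35.45 = 0.785, n(Fe) = 21.92/55.85 = 0.3925, n(O) = 50.25/16.00 = 3.141
Ratios (÷ 0.3925): Cl 2.000, Fe 1.000, O 8.002
≈ 2:1:8 → Cl2FeO8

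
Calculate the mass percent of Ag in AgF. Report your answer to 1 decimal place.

85.0%

Molar mass = 1(107.87) + 1(19.00) = 126.870 g/mol
Mass of Ag per mole = 1 × 107.87 = 107.870 g
% Ag = 107.870 / 126.870 × 100 = 85.0%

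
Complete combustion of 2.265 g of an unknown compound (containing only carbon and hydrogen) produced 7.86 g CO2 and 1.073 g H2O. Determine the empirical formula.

mol C = 7.86 / 44.01 = 0.1786; mass C = 0.1786 × 12.01 = 2.145 g
mol H = 2 × (1.073 / 18.02) = 0.1191; mass H = 0.1191 × 1.008 = 0.1200 g
Divide by the smallest (0.1191 mol H): C 1.500, H 1.000
Scaling by 2: C 3.00, H 2.00 → C3H2

C3H2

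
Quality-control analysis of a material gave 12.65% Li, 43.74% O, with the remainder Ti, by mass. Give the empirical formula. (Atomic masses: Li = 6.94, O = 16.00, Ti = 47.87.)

Li2O3Ti

Assume 100 g: 12.65 g Li, 43.74 g O, 43.61 g Ti.
Moles — Li: 12.65 / 6.94 = 1.823 mol; O: 43.74 / 16.00 = 2.734 mol; Ti: 43.61 / 47.87 = 0.911 mol
Divide by the smallest (0.911 mol Ti): Li 2.001, O 3.001, Ti 1.000
Ratio ≈ 2:3:1, so the empirical formula is Li2O3Ti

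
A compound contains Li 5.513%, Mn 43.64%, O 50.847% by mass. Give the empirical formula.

LiMnO4

Assume 100 g: 5.513 g Li, 43.64 g Mn, 50.847 g O.
Li: 5.513 g ÷ 6.94 g/mol = 0.7944 mol
Mn: 43.64 g ÷ 54.94 g/mol = 0.7943 mol
O: 50.847 g ÷ 16.00 g/mol = 3.178 mol
Ratios (÷ 0.7943): Li 1.000, Mn 1.000, O 4.001
Ratio ≈ 1:1:4, so the empirical formula is LiMnO4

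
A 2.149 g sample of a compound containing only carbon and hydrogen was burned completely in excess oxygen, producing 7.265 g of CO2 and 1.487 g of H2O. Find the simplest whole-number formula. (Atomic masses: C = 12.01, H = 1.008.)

CH

mol C = 7.265 / 44.01 = 0.1651; mass C = 0.1651 × 12.01 = 1.983 g
mol H = 2 × (1.487 / 18.02) = 0.1650; mass H = 0.1650 × 1.008 = 0.1664 g
Smallest is H at 0.165 mol; normalising gives C 1.000, H 1.000
Ratio ≈ 1:1, so the empirical formula is CH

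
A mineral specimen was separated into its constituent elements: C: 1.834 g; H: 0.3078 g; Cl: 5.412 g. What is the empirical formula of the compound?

C: 1.834 g ÷ 12.01 g/mol = 0.1527 mol
H: 0.3078 g ÷ 1.008 g/mol = 0.3054 mol
Cl: 5.412 g ÷ 35.45 g/mol = 0.1527 mol
Divide by the smallest (0.1527 mol Cl): C 1.000, H 2.000, Cl 1.000
≈ 1:2:1 → CH2Cl

CH2Cl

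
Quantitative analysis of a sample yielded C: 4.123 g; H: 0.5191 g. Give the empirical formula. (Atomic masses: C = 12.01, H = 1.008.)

C2H3

C: 4.123 g ÷ 12.01 g/mol = 0.3433 mol
H: 0.5191 g ÷ 1.008 g/mol = 0.515 mol
Smallest is C at 0.3433 mol; normalising gives C 1.000, H 1.500
Multiply by 2: C 2.00, H 3.00 → C2H3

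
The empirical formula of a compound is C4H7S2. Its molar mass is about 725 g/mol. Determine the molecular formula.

C24H42S12

Empirical-formula mass = 119.24 g/mol
n = 725 / 119.24 = 6.08 ≈ 6
Molecular formula = (C4H7S2)6 = C24H42S12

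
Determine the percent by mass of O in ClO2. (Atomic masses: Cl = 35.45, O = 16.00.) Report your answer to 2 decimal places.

47.44%

Molar mass = 1(35.45) + 2(16.00) = 67.450 g/mol
Mass of O per mole = 2 × 16.00 = 32.000 g
% O = 32.000 / 67.450 × 100 = 47.44%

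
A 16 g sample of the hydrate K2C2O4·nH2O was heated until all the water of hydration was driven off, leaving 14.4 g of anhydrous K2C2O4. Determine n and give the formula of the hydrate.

Mass of water lost = 16 − 14.4 = 1.6 g → 1.6 / 18.02 = 0.08879 mol H2O
Molar mass of K2C2O4 = 166.22 g/mol → mol K2C2O4 = 14.4 / 166.22 = 0.08663
n = 0.08879 / 0.08663 = 1.02 ≈ 1 → K2C2O4·H2O

K2C2O4·H2O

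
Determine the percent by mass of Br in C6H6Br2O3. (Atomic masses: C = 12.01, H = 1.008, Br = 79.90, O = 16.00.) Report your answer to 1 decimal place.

55.9%

Molar mass = 6(12.01) + 6(1.008) + 2(79.90) + 3(16.00) = 285.908 g/mol
Mass of Br per mole = 2 × 79.90 = 159.800 g
% Br = 159.800 / 285.908 × 100 = 55.9%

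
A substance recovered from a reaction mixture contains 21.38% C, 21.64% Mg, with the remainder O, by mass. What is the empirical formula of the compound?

C2MgO4

Assume 100 g: 21.38 g C, 21.64 g Mg, 56.98 g O.
C: 21.38 g ÷ 12.01 g/mol = 1.78 mol
Mg: 21.64 g ÷ 24.31 g/mol = 0.8902 mol
O: 56.98 g ÷ 16.00 g/mol = 3.561 mol
Divide by the smallest (0.8902 mol Mg): C 2.000, Mg 1.000, O 4.001
Ratio ≈ 2:1:4, so the empirical formula is C2MgO4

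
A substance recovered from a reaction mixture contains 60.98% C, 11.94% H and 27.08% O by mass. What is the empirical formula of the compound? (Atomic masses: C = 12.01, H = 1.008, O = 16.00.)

C3H7O

Assume 100 g: 60.98 g C, 11.94 g H, 27.08 g O.
n(C) = 60.98/12.01 = 5.077, n(H) = 11.94/1.008 = 11.85, n(O) = 27.08/16.00 = 1.692
Divide by the smallest (1.692 mol O): C 3.000, H 6.999, O 1.000
→ C3H7O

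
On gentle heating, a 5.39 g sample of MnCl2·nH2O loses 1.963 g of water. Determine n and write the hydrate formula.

Mass of anhydrous MnCl2 = 5.39 − 1.963 = 3.427 g
mol H2O = 1.963 / 18.02 = 0.1089
Molar mass of MnCl2 = 125.84 g/mol → mol MnCl2 = 3.427 / 125.84 = 0.02723
n = 0.1089 / 0.02723 = 4.00 ≈ 4 → MnCl2·4H2O

MnCl2·4H2O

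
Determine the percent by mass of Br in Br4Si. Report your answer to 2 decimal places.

91.92%

Molar mass = 4(79.90) + 1(28.09) = 347.690 g/mol
Mass of Br per mole = 4 × 79.90 = 319.600 g
% Br = 319.600 / 347.690 × 100 = 91.92%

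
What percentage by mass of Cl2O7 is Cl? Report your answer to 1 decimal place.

Molar mass = 2(35.45) + 7(16.00) = 182.900 g/mol
Mass of Cl per mole = 2 × 35.45 = 70.900 g
% Cl = 70.900 / 182.900 × 100 = 38.8%

38.8%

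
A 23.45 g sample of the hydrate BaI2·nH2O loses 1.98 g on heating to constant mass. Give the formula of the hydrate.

Mass of anhydrous BaI2 = 23.45 − 1.98 = 21.47 g
mol H2O = 1.98 / 18.02 = 0.1099
Molar mass of BaI2 = 391.13 g/mol → mol BaI2 = 21.47 / 391.13 = 0.05489
n = 0.1099 / 0.05489 = 2.00 ≈ 2 → BaI2·2H2O

BaI2·2H2O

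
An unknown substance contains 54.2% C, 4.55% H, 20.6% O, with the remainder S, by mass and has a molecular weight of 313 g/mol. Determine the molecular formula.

Assume 100 g: 54.2 g C, 4.55 g H, 20.6 g O, 20.65 g S.
n(C) = 54.2/12.01 = 4.513, n(H) = 4.55/1.008 = 4.514, n(O) = 20.6/16.00 = 1.288, n(S) = 20.65/32.07 = 0.6439
Divide by the smallest (0.6439 mol S): C 7.009, H 7.010, O 2.000, S 1.000
→ C7H7O2S
Empirical-formula mass = 155.20 g/mol
n = 313 / 155.20 = 2.02 ≈ 2
Molecular formula = (C7H7O2S)×2 = C14H14O4S2

C14H14O4S2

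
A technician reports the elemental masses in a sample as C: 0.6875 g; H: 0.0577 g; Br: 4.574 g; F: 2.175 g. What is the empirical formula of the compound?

C: 0.6875 g ÷ 12.01 g/mol = 0.05724 mol
H: 0.0577 g ÷ 1.008 g/mol = 0.05724 mol
Br: 4.574 g ÷ 79.90 g/mol = 0.05725 mol
F: 2.175 g ÷ 19.00 g/mol = 0.1145 mol
Ratios (÷ 0.05724): C 1.000, H 1.000, Br 1.000, F 2.000
Ratio ≈ 1:1:1:2, so the empirical formula is CHBrF2

CHBrF2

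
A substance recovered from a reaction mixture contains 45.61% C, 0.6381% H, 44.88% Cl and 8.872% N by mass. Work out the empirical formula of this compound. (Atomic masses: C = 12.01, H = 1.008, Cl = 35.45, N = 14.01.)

C6HCl2N

Assume 100 g: 45.61 g C, 0.6381 g H, 44.88 g Cl, 8.872 g N.
Moles — C: 45.61 / 12.01 = 3.798 mol; H: 0.6381 / 1.008 = 0.633 mol; Cl: 44.88 / 35.45 = 1.266 mol; N: 8.872 / 14.01 = 0.6333 mol
Smallest is H at 0.633 mol; normalising gives C 5.999, H 1.000, Cl 2.000, N 1.000
→ C6HCl2N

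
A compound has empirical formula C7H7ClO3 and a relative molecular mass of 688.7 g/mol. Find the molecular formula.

C28H28Cl4O12

Empirical-formula mass = 174.58 g/mol
n = 688.7 / 174.58 = 3.94 ≈ 4
Molecular formula = (C7H7ClO3)4 = C28H28Cl4O12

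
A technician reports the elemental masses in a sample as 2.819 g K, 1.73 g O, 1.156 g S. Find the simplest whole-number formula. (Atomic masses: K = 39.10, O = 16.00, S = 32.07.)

Moles — K: 2.819 / 39.10 = 0.0721 mol; O: 1.73 / 16.00 = 0.1081 mol; S: 1.156 / 32.07 = 0.03605 mol
Ratios (÷ 0.03605): K 2.000, O 3.000, S 1.000
≈ 2:3:1 → K2O3S

K2O3S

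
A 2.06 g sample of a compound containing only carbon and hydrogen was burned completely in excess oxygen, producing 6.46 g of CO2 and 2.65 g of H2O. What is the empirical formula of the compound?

CH2

mol C = 6.46 / 44.01 = 0.1468; mass C = 0.1468 × 12.01 = 1.763 g
mol H = 2 × (2.65 / 18.02) = 0.2941; mass H = 0.2941 × 1.008 = 0.2965 g
Ratios (÷ 0.1468): C 1.000, H 2.004
≈ 1:2 → CH2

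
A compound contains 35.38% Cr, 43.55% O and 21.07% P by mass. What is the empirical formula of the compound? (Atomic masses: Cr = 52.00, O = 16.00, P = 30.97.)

CrO4P

Assume 100 g: 35.38 g Cr, 43.55 g O, 21.07 g P.
Moles — Cr: 35.38 / 52.00 = 0.6804 mol; O: 43.55 / 16.00 = 2.722 mol; P: 21.07 / 30.97 = 0.6803 mol
Ratios (÷ 0.6803): Cr 1.000, O 4.001, P 1.000
→ CrO4P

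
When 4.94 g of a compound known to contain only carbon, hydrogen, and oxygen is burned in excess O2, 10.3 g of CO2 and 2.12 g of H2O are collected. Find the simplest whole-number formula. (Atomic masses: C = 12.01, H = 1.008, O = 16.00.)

mol C = 10.3 / 44.01 = 0.2340; mass C = 0.2340 × 12.01 = 2.811 g
mol H = 2 × (2.12 / 18.02) = 0.2353; mass H = 0.2353 × 1.008 = 0.2372 g
mass O = 4.94 − (3.048) = 1.892 g → mol O = 0.1183
Smallest is O at 0.1183 mol; normalising gives C 1.979, H 1.990, O 1.000
≈ 2:2:1 → C2H2O

C2H2O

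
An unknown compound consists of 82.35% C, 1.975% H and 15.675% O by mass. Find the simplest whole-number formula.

Assume 100 g: 82.35 g C, 1.975 g H, 15.675 g O.
n(C) = 82.35/12.01 = 6.857, n(H) = 1.975/1.008 = 1.959, n(O) = 15.675/16.00 = 0.9797
Ratios (÷ 0.9797): C 6.999, H 2.000, O 1.000
→ C7H2O

C7H2O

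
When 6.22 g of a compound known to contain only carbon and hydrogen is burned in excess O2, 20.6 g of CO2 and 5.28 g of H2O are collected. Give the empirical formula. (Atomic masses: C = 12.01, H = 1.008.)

mol C = 20.6 / 44.01 = 0.4681; mass C = 0.4681 × 12.01 = 5.622 g
mol H = 2 × (5.28 / 18.02) = 0.5860; mass H = 0.5860 × 1.008 = 0.5907 g
Ratios (÷ 0.4681): C 1.000, H 1.252
Scaling by 4: C 4.00, H 5.01 → C4H5

C4H5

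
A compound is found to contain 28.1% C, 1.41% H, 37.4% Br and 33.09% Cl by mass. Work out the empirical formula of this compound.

C5H3BrCl2

Assume 100 g: 28.1 g C, 1.41 g H, 37.4 g Br, 33.09 g Cl.
C: 28.1 g ÷ 12.01 g/mol = 2.34 mol
H: 1.41 g ÷ 1.008 g/mol = 1.399 mol
Br: 37.4 g ÷ 79.90 g/mol = 0.4681 mol
Cl: 33.09 g ÷ 35.45 g/mol = 0.9334 mol
Ratios (÷ 0.4681): C 4.998, H 2.988, Br 1.000, Cl 1.994
≈ 5:3:1:2 → C5H3BrCl2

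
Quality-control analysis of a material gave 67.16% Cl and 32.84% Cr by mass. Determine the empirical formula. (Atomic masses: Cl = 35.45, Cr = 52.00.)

Cl3Cr

Assume 100 g: 67.16 g Cl, 32.84 g Cr.
n(Cl) = 67.16/35.45 = 1.894, n(Cr) = 32.84/52.00 = 0.6315
Smallest is Cr at 0.6315 mol; normalising gives Cl 3.000, Cr 1.000
→ Cl3Cr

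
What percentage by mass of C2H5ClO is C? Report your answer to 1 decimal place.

29.8%

Molar mass = 2(12.01) + 5(1.008) + 1(35.45) + 1(16.00) = 80.510 g/mol
Mass of C per mole = 2 × 12.01 = 24.020 g
% C = 24.020 / 80.510 × 100 = 29.8%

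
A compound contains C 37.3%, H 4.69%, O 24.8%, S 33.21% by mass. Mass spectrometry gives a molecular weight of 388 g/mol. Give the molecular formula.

Assume 100 g: 37.3 g C, 4.69 g H, 24.8 g O, 33.21 g S.
Moles — C: 37.3 / 12.01 = 3.106 mol; H: 4.69 / 1.008 = 4.653 mol; O: 24.8 / 16.00 = 1.55 mol; S: 33.21 / 32.07 = 1.036 mol
Ratios (÷ 1.036): C 2.999, H 4.493, O 1.497, S 1.000
×2: C 6.00, H 8.99, O 2.99, S 2.00 → C6H9O3S2
Empirical-formula mass = 193.27 g/mol
n = 388 / 193.27 = 2.01 ≈ 2
Molecular formula = (C6H9O3S2)×2 = C12H18O6S4

C12H18O6S4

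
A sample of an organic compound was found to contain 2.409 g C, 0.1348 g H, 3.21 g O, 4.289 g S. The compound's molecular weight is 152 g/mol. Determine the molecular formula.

C3H2O3S2

Moles — C: 2.409 / 12.01 = 0.2006 mol; H: 0.1348 / 1.008 = 0.1337 mol; O: 3.21 / 16.00 = 0.2006 mol; S: 4.289 / 32.07 = 0.1337 mol
Smallest is H at 0.1337 mol; normalising gives C 1.500, H 1.000, O 1.500, S 1.000
Multiply by 2: C 3.00, H 2.00, O 3.00, S 2.00 → C3H2O3S2
Empirical-formula mass = 150.19 g/mol
n = 152 / 150.19 = 1.01 ≈ 1
Molecular formula = empirical formula = C3H2O3S2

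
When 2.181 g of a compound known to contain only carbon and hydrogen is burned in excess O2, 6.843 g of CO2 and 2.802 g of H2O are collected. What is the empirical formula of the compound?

CH2

mol C = 6.843 / 44.01 = 0.1555; mass C = 0.1555 × 12.01 = 1.867 g
mol H = 2 × (2.802 / 18.02) = 0.3110; mass H = 0.3110 × 1.008 = 0.3135 g
Ratios (÷ 0.1555): C 1.000, H 2.000
Ratio ≈ 1:2, so the empirical formula is CH2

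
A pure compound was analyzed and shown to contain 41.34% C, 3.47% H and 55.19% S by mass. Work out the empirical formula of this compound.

Assume 100 g: 41.34 g C, 3.47 g H, 55.19 g S.
Moles — C: 41.34 / 12.01 = 3.442 mol; H: 3.47 / 1.008 = 3.442 mol; S: 55.19 / 32.07 = 1.721 mol
Smallest is S at 1.721 mol; normalising gives C 2.000, H 2.000, S 1.000
Ratio ≈ 2:2:1, so the empirical formula is C2H2S

C2H2S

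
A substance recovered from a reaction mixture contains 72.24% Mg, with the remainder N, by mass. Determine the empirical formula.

Assume 100 g: 72.24 g Mg, 27.76 g N.
Moles — Mg: 72.24 / 24.31 = 2.972 mol; N: 27.76 / 14.01 = 1.981 mol
Divide by the smallest (1.981 mol N): Mg 1.500, N 1.000
×2: Mg 3.00, N 2.00 → Mg3N2

Mg3N2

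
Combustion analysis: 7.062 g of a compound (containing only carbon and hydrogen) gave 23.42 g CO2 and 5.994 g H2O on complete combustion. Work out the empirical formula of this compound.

C4H5

mol C = 23.42 / 44.01 = 0.5322; mass C = 0.5322 × 12.01 = 6.391 g
mol H = 2 × (5.994 / 18.02) = 0.6653; mass H = 0.6653 × 1.008 = 0.6706 g
Ratios (÷ 0.5322): C 1.000, H 1.250
Multiply by 4: C 4.00, H 5.00 → C4H5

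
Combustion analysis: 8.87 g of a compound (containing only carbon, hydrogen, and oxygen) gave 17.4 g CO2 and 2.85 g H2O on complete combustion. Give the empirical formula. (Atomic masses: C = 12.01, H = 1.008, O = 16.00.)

mol C = 17.4 / 44.01 = 0.3954; mass C = 0.3954 × 12.01 = 4.748 g
mol H = 2 × (2.85 / 18.02) = 0.3163; mass H = 0.3163 × 1.008 = 0.3188 g
mass O = 8.87 − (5.067) = 3.803 g → mol O = 0.2377
Ratios (÷ 0.2377): C 1.663, H 1.331, O 1.000
Scaling by 3: C 4.99, H 3.99, O 3.00 → C5H4O3

C5H4O3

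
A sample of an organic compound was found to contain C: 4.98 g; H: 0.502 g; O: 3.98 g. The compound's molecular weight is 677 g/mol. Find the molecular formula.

C30H36O18

n(C) = 4.98/12.01 = 0.4147, n(H) = 0.502/1.008 = 0.498, n(O) = 3.98/16.00 = 0.2487
Smallest is O at 0.2487 mol; normalising gives C 1.667, H 2.002, O 1.000
Multiply by 3: C 5.00, H 6.01, O 3.00 → C5H6O3
Empirical-formula mass = 114.10 g/mol
n = 677 / 114.10 = 5.93 ≈ 6
Molecular formula = (C5H6O3)×6 = C30H36O18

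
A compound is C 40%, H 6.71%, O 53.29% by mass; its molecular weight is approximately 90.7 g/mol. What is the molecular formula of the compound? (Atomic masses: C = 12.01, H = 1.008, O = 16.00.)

C3H6O3

Assume 100 g: 40 g C, 6.71 g H, 53.29 g O.
n(C) = 40/12.01 = 3.331, n(H) = 6.71/1.008 = 6.657, n(O) = 53.29/16.00 = 3.331
Ratios (÷ 3.331): C 1.000, H 1.999, O 1.000
≈ 1:2:1 → CH2O
Empirical-formula mass = 30.03 g/mol
n = 90.7 / 30.03 = 3.02 ≈ 3
Molecular formula = (CH2O)×3 = C3H6O3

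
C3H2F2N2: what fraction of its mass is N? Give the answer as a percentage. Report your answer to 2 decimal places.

Molar mass = 3(12.01) + 2(1.008) + 2(19.00) + 2(14.01) = 104.066 g/mol
Mass of N per mole = 2 × 14.01 = 28.020 g
% N = 28.020 / 104.066 × 100 = 26.93%

26.93%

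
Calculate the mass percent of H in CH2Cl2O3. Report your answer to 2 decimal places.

Molar mass = 1(12.01) + 2(1.008) + 2(35.45) + 3(16.00) = 132.926 g/mol
Mass of H per mole = 2 × 1.008 = 2.016 g
% H = 2.016 / 132.926 × 100 = 1.52%

1.52%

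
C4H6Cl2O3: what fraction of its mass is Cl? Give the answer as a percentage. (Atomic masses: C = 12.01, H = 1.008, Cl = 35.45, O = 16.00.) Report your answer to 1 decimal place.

Molar mass = 4(12.01) + 6(1.008) + 2(35.45) + 3(16.00) = 172.988 g/mol
Mass of Cl per mole = 2 × 35.45 = 70.900 g
% Cl = 70.900 / 172.988 × 100 = 41.0%

41.0%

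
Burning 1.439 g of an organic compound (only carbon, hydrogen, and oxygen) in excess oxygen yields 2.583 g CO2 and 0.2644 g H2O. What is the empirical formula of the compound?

C4H2O3

mol C = 2.583 / 44.01 = 0.05869; mass C = 0.05869 × 12.01 = 0.7049 g
mol H = 2 × (0.2644 / 18.02) = 0.02935; mass H = 0.02935 × 1.008 = 0.02958 g
mass O = 1.439 − (0.7345) = 0.7045 g → mol O = 0.04403
Ratios (÷ 0.02935): C 2.000, H 1.000, O 1.501
Multiply by 2: C 4.00, H 2.00, O 3.00 → C4H2O3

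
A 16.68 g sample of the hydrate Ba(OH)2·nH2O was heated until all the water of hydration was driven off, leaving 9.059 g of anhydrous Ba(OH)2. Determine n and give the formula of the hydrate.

Mass of water lost = 16.68 − 9.059 = 7.621 g → 7.621 / 18.02 = 0.4229 mol H2O
Molar mass of Ba(OH)2 = 171.35 g/mol → mol Ba(OH)2 = 9.059 / 171.35 = 0.05287
n = 0.4229 / 0.05287 = 8.00 ≈ 8 → Ba(OH)2·8H2O

Ba(OH)2·8H2O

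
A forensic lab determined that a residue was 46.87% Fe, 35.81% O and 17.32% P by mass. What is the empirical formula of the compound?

Fe3O8P2

Assume 100 g: 46.87 g Fe, 35.81 g O, 17.32 g P.
Fe: 46.87 g ÷ 55.85 g/mol = 0.8392 mol
O: 35.81 g ÷ 16.00 g/mol = 2.238 mol
P: 17.32 g ÷ 30.97 g/mol = 0.5593 mol
Smallest is P at 0.5593 mol; normalising gives Fe 1.501, O 4.002, P 1.000
Multiply by 2: Fe 3.00, O 8.00, P 2.00 → Fe3O8P2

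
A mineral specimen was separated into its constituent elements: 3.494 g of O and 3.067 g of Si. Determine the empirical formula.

Moles — O: 3.494 / 16.00 = 0.2184 mol; Si: 3.067 / 28.09 = 0.1092 mol
Divide by the smallest (0.1092 mol Si): O 2.000, Si 1.000
Ratio ≈ 2:1, so the empirical formula is O2Si

O2Si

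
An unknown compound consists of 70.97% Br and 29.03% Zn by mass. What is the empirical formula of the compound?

Assume 100 g: 70.97 g Br, 29.03 g Zn.
n(Br) = 70.97/79.90 = 0.8882, n(Zn) = 29.03/65.38 = 0.444
Divide by the smallest (0.444 mol Zn): Br 2.000, Zn 1.000
≈ 2:1 → Br2Zn

Br2Zn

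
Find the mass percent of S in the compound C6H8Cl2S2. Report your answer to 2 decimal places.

29.81%

Molar mass = 6(12.01) + 8(1.008) + 2(35.45) + 2(32.07) = 215.164 g/mol
Mass of S per mole = 2 × 32.07 = 64.140 g
% S = 64.140 / 215.164 × 100 = 29.81%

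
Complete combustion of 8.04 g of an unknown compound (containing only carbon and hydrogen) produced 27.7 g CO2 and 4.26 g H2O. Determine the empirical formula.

C4H3

mol C = 27.7 / 44.01 = 0.6294; mass C = 0.6294 × 12.01 = 7.559 g
mol H = 2 × (4.26 / 18.02) = 0.4728; mass H = 0.4728 × 1.008 = 0.4766 g
Divide by the smallest (0.4728 mol H): C 1.331, H 1.000
Multiply by 3: C 3.99, H 3.00 → C4H3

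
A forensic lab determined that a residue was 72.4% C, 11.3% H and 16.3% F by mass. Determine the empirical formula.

Assume 100 g: 72.4 g C, 11.3 g H, 16.3 g F.
Moles — C: 72.4 / 12.01 = 6.028 mol; H: 11.3 / 1.008 = 11.21 mol; F: 16.3 / 19.00 = 0.8579 mol
Ratios (÷ 0.8579): C 7.027, H 13.067, F 1.000
≈ 7:13:1 → C7H13F

C7H13F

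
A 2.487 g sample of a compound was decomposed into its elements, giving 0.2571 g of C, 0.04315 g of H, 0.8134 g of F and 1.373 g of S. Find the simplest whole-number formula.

Moles — C: 0.2571 / 12.01 = 0.02141 mol; H: 0.04315 / 1.008 = 0.04281 mol; F: 0.8134 / 19.00 = 0.04281 mol; S: 1.373 / 32.07 = 0.04281 mol
Ratios (÷ 0.02141): C 1.000, H 2.000, F 2.000, S 2.000
→ CH2F2S2

CH2F2S2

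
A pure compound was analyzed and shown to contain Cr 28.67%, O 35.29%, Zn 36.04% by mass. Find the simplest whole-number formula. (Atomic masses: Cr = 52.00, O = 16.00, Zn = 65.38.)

CrO4Zn

Assume 100 g: 28.67 g Cr, 35.29 g O, 36.04 g Zn.
Moles — Cr: 28.67 / 52.00 = 0.5513 mol; O: 35.29 / 16.00 = 2.206 mol; Zn: 36.04 / 65.38 = 0.5512 mol
Smallest is Zn at 0.5512 mol; normalising gives Cr 1.000, O 4.001, Zn 1.000
Ratio ≈ 1:4:1, so the empirical formula is CrO4Zn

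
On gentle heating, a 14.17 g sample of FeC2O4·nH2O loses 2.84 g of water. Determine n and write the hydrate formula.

Mass of anhydrous FeC2O4 = 14.17 − 2.84 = 11.33 g
mol H2O = 2.84 / 18.02 = 0.1576
Molar mass of FeC2O4 = 143.87 g/mol → mol FeC2O4 = 11.33 / 143.87 = 0.07875
n = 0.1576 / 0.07875 = 2.00 ≈ 2 → FeC2O4·2H2O

FeC2O4·2H2O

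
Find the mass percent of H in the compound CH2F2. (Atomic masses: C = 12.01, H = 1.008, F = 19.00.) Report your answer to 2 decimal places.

3.87%

Molar mass = 1(12.01) + 2(1.008) + 2(19.00) = 52.026 g/mol
Mass of H per mole = 2 × 1.008 = 2.016 g
% H = 2.016 / 52.026 × 100 = 3.87%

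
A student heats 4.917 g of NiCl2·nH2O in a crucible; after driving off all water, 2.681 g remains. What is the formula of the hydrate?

NiCl2·6H2O

Mass of water lost = 4.917 − 2.681 = 2.236 g → 2.236 / 18.02 = 0.1241 mol H2O
Molar mass of NiCl2 = 129.59 g/mol → mol NiCl2 = 2.681 / 129.59 = 0.02069
n = 0.1241 / 0.02069 = 6.00 ≈ 6 → NiCl2·6H2O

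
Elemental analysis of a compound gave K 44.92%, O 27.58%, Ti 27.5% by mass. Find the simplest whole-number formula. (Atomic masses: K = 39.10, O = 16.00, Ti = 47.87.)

K2O3Ti

Assume 100 g: 44.92 g K, 27.58 g O, 27.5 g Ti.
Moles — K: 44.92 / 39.10 = 1.149 mol; O: 27.58 / 16.00 = 1.724 mol; Ti: 27.5 / 47.87 = 0.5745 mol
Smallest is Ti at 0.5745 mol; normalising gives K 2.000, O 3.001, Ti 1.000
≈ 2:3:1 → K2O3Ti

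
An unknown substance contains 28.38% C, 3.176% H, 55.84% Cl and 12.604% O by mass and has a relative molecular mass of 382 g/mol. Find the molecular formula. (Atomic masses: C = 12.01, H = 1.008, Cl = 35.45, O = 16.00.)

C9H12Cl6O3

Assume 100 g: 28.38 g C, 3.176 g H, 55.84 g Cl, 12.604 g O.
Moles — C: 28.38 / 12.01 = 2.363 mol; H: 3.176 / 1.008 = 3.151 mol; Cl: 55.84 / 35.45 = 1.575 mol; O: 12.604 / 16.00 = 0.7877 mol
Smallest is O at 0.7877 mol; normalising gives C 3.000, H 4.000, Cl 2.000, O 1.000
→ C3H4Cl2O
Empirical-formula mass = 126.96 g/mol
n = 382 / 126.96 = 3.01 ≈ 3
Molecular formula = (C3H4Cl2O)×3 = C9H12Cl6O3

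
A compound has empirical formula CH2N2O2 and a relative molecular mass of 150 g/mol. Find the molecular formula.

C2H4N4O4

Empirical-formula mass = 74.05 g/mol
n = 150 / 74.05 = 2.03 ≈ 2
Molecular formula = (CH2N2O2)2 = C2H4N4O4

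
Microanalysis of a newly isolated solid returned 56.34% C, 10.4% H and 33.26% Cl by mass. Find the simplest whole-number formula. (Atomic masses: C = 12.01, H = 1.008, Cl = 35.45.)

C5H11Cl

Assume 100 g: 56.34 g C, 10.4 g H, 33.26 g Cl.
n(C) = 56.34/12.01 = 4.691, n(H) = 10.4/1.008 = 10.32, n(Cl) = 33.26/35.45 = 0.9382
Smallest is Cl at 0.9382 mol; normalising gives C 5.000, H 10.997, Cl 1.000
→ C5H11Cl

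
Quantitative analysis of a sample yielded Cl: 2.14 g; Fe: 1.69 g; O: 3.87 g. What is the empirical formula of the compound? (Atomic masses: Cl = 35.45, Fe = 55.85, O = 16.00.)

Cl: 2.14 g ÷ 35.45 g/mol = 0.06037 mol
Fe: 1.69 g ÷ 55.85 g/mol = 0.03026 mol
O: 3.87 g ÷ 16.00 g/mol = 0.2419 mol
Smallest is Fe at 0.03026 mol; normalising gives Cl 1.995, Fe 1.000, O 7.993
≈ 2:1:8 → Cl2FeO8

Cl2FeO8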